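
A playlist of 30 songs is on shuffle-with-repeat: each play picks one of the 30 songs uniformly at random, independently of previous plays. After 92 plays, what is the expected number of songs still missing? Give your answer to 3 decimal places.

For each song, P(unseen after 92) = (29/30)^92 = 0.0442.
By linearity of expectation, E[unseen] = 30·(29/30)^92 = 1.3261.

1.326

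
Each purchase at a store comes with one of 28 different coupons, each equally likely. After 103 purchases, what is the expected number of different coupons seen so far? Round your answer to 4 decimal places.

27.3388

For each coupon, P(seen in 103 purchases) = 1 - (27/28)^103 = 0.97638.
By linearity of expectation, E[distinct seen] = 28·(1 - (27/28)^103) = 27.33878.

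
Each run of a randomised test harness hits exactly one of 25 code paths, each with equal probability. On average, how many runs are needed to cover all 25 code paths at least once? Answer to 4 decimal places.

After k distinct code paths have appeared, the next run gives a new one with probability (25-k)/25, so the expected wait for the (k+1)-th is 25/(25-k).
E[T] = 25/25 + 25/24 + 25/23 + ... + 25/2 + 25/1 = 25·H_{25}.
H_{25} = 3.81596, so E[T] = 95.39895.

95.3990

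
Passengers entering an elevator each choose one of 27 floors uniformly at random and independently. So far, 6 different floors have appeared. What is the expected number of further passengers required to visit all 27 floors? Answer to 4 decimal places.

With k distinct floors already seen, the next new one takes an expected 27/(27-k) passengers.
Sum over k = 6,...,26: E = 27/21 + 27/20 + 27/19 + ... + 27/2 + 27/1 = 98.42469.

98.4247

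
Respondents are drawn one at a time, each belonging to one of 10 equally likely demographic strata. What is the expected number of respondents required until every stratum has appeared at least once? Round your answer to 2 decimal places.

After k distinct strata have appeared, the next respondent gives a new one with probability (10-k)/10, so the expected wait for the (k+1)-th is 10/(10-k).
E[T] = 10/10 + 10/9 + 10/8 + ... + 10/2 + 10/1 = 10·H_{10}.
H_{10} = 2.929, so E[T] = 29.290.

29.29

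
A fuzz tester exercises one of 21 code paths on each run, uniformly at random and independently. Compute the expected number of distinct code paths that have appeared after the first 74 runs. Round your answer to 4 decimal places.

For each code path, P(seen in 74 runs) = 1 - (20/21)^74 = 0.97296.
By linearity of expectation, E[distinct seen] = 21·(1 - (20/21)^74) = 20.43218.

20.4322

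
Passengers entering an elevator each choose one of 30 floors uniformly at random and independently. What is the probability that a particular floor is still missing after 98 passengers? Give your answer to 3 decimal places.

On each passenger the fixed floor fails to appear with probability 29/30.
P(still missing after 98) = (29/30)^98 = 0.0361.

0.036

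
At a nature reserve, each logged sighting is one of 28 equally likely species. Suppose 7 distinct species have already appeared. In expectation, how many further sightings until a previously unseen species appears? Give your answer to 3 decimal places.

1.333

Each sighting yields a new species with probability (28-7)/28 = 21/28, so the wait is geometric with mean 28/21.
E = 28/21 = 1.3333.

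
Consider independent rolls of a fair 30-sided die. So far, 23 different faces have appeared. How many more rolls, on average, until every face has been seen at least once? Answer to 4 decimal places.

77.7857

From k distinct to k+1 distinct takes on average 30/(30-k) rolls.
Sum over k = 23,...,29: E = 30/7 + 30/6 + 30/5 + ... + 30/2 + 30/1 = 77.78571.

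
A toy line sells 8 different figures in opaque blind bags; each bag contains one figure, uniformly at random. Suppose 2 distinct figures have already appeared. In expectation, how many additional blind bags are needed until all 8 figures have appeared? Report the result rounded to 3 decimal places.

19.600

With k distinct figures already seen, the next new one takes an expected 8/(8-k) blind bags.
Sum over k = 2,...,7: E = 8/6 + 8/5 + 8/4 + 8/3 + 8/2 + 8/1 = 19.6000.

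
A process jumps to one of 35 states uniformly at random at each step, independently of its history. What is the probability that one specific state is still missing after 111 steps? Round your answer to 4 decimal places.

0.0401

Each step misses the fixed state with probability (35-1)/35 = 34/35, independently.
P(still missing after 111) = (34/35)^111 = 0.04005.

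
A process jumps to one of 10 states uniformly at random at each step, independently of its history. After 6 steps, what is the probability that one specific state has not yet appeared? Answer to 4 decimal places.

Each step misses the fixed state with probability (10-1)/10 = 9/10, independently.
P(still missing after 6) = (9/10)^6 = 0.53144.

0.5314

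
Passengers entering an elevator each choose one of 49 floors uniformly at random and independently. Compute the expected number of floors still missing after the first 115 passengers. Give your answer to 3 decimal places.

For each floor, P(unseen after 115) = (48/49)^115 = 0.0934.
By linearity of expectation, E[unseen] = 49·(48/49)^115 = 4.5750.

4.575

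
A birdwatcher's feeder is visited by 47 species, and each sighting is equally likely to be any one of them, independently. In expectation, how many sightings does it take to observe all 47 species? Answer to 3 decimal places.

208.584

After k distinct species have appeared, the next sighting gives a new one with probability (47-k)/47, so the expected wait for the (k+1)-th is 47/(47-k).
E[T] = 47/47 + 47/46 + 47/45 + ... + 47/2 + 47/1 = 47·H_{47}.
H_{47} = 4.4380, so E[T] = 208.5843.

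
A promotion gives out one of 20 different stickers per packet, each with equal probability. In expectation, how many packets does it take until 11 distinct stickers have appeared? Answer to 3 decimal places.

15.375

With k distinct stickers already seen, the next new one arrives after an expected 20/(20-k) packets.
Sum over k = 0,...,10: E = 20/20 + 20/19 + 20/18 + ... + 20/11 + 20/10 = 15.3754.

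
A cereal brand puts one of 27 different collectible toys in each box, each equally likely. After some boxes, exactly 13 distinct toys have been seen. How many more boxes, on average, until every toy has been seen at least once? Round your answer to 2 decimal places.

87.79

The wait to go from k to k+1 distinct toys is geometric with mean 27/(27-k).
Sum over k = 13,...,26: E = 27/14 + 27/13 + 27/12 + ... + 27/2 + 27/1 = 87.792.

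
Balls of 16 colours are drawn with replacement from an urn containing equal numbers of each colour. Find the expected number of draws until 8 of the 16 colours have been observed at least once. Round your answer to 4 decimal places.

10.6059

Going from k to k+1 distinct takes a geometric number of draws with mean 16/(16-k).
Sum over k = 0,...,7: E = 16/16 + 16/15 + 16/14 + ... + 16/10 + 16/9 = 10.60595.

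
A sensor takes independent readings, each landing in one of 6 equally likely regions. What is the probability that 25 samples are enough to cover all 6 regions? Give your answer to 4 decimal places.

Let A_i be the event that region i is missing after 25 samples. By inclusion–exclusion on the A_i,
P(all seen) = Σ_{j=0}^{6} (-1)^j C(6,j)((6-j)/6)^25
= 1.00000 - 0.06290 + 0.00059 - 0.00000 + 0.00000 - 0.00000 + 0.00000
= 0.93770.

0.9377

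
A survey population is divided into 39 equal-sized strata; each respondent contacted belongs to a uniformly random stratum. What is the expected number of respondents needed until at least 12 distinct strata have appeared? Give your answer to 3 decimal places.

14.121

Going from k to k+1 distinct takes a geometric number of respondents with mean 39/(39-k).
Sum over k = 0,...,11: E = 39/39 + 39/38 + 39/37 + ... + 39/29 + 39/28 = 14.1214.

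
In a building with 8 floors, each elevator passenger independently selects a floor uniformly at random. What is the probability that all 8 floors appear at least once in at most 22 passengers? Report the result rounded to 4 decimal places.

0.6243

Let A_i be the event that floor i is missing after 22 passengers. By inclusion–exclusion on the A_i,
P(all seen) = Σ_{j=0}^{8} (-1)^j C(8,j)((8-j)/8)^22
= 1.00000 - 0.42390 + 0.04995 - 0.00181 + 0.00002 - 0.00000 + 0.00000 - 0.00000 + 0.00000
= 0.62425.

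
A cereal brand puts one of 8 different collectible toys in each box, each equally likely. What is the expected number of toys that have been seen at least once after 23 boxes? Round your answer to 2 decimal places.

7.63

For each toy, P(seen in 23 boxes) = 1 - (7/8)^23 = 0.954.
By linearity of expectation, E[distinct seen] = 8·(1 - (7/8)^23) = 7.629.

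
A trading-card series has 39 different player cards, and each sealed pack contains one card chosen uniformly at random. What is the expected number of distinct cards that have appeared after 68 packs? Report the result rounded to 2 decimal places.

32.33

For each card, P(seen in 68 packs) = 1 - (38/39)^68 = 0.829.
By linearity of expectation, E[distinct seen] = 39·(1 - (38/39)^68) = 32.333.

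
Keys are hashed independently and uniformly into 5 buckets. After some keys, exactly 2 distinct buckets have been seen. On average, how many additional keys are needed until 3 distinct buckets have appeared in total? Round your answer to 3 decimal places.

With k distinct buckets already seen, the next new one takes an expected 5/(5-k) keys.
Only the k = 2 term is needed: E = 5/3 = 1.6667.

1.667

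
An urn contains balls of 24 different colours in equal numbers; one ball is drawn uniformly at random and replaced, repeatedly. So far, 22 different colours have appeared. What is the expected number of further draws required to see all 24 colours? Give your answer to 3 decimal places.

The wait to go from k to k+1 distinct colours is geometric with mean 24/(24-k).
Sum over k = 22,...,23: E = 24/2 + 24/1 = 36.0000.

36.000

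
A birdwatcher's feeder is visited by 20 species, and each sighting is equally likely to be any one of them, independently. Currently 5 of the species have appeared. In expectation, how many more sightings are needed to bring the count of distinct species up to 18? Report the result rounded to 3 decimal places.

From k distinct to k+1 distinct takes on average 20/(20-k) sightings.
Sum over k = 5,...,17: E = 20/15 + 20/14 + 20/13 + ... + 20/4 + 20/3 = 36.3646.

36.365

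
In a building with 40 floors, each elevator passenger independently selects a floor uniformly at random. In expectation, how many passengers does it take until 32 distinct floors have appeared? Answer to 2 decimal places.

Going from k to k+1 distinct takes a geometric number of passengers with mean 40/(40-k).
Sum over k = 0,...,31: E = 40/40 + 40/39 + 40/38 + ... + 40/10 + 40/9 = 62.427.

62.43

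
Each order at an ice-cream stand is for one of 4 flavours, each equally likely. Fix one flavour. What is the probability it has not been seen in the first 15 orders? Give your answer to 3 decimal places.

Each order misses the fixed flavour with probability (4-1)/4 = 3/4, independently.
P(still missing after 15) = (3/4)^15 = 0.0134.

0.013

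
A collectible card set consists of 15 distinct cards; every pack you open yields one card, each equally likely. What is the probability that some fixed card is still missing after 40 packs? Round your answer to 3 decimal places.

0.063

On each pack the fixed card fails to appear with probability 14/15.
P(still missing after 40) = (14/15)^40 = 0.0633.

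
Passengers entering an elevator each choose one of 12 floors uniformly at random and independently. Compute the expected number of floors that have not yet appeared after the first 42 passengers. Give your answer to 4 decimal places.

For each floor, P(unseen after 42) = (11/12)^42 = 0.02588.
By linearity of expectation, E[unseen] = 12·(11/12)^42 = 0.31050.

0.3105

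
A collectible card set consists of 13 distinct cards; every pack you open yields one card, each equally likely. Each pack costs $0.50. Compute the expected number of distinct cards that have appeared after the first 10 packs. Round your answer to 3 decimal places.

For each card, P(seen in 10 packs) = 1 - (12/13)^10 = 0.5509.
By linearity of expectation, E[distinct seen] = 13·(1 - (12/13)^10) = 7.1612.

7.161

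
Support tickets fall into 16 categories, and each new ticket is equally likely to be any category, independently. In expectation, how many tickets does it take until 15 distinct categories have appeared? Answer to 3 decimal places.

With k distinct categories already seen, the next new one arrives after an expected 16/(16-k) tickets.
Sum over k = 0,...,14: E = 16/16 + 16/15 + 16/14 + ... + 16/3 + 16/2 = 38.0917.

38.092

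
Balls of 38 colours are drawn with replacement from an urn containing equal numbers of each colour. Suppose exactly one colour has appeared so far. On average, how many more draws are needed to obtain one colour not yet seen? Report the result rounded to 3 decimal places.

1.027

Each draw yields a new colour with probability (38-1)/38 = 37/38, so the wait is geometric with mean 38/37.
E = 38/37 = 1.0270.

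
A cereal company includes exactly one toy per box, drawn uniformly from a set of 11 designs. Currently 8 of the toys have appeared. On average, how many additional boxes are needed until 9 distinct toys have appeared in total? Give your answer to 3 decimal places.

3.667

The wait to go from k to k+1 distinct toys is geometric with mean 11/(11-k).
Only the k = 8 term is needed: E = 11/3 = 3.6667.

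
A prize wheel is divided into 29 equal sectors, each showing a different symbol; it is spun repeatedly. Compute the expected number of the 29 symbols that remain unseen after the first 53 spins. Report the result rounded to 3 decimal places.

4.515

For each symbol, P(unseen after 53) = (28/29)^53 = 0.1557.
By linearity of expectation, E[unseen] = 29·(28/29)^53 = 4.5152.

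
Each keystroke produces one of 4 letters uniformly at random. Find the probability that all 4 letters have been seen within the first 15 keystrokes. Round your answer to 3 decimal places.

Let A_i be the event that letter i is missing after 15 keystrokes. By inclusion–exclusion on the A_i,
P(all seen) = Σ_{j=0}^{4} (-1)^j C(4,j)((4-j)/4)^15
= 1.0000 - 0.0535 + 0.0002 - 0.0000 + 0.0000
= 0.9467.

0.947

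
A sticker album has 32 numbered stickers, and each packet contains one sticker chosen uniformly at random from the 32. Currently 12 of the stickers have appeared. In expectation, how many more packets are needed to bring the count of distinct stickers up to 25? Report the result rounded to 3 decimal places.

The wait to go from k to k+1 distinct stickers is geometric with mean 32/(32-k).
Sum over k = 12,...,24: E = 32/20 + 32/19 + 32/18 + ... + 32/9 + 32/8 = 32.1562.

32.156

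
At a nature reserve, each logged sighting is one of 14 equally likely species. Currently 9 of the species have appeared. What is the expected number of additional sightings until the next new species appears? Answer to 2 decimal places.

The number of sightings until the next new species is geometric with success probability 5/14, so its mean is 14/5.
E = 14/5 = 2.800.

2.80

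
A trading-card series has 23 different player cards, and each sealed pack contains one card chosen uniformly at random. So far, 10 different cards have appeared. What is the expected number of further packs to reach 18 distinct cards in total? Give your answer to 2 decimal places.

20.63

From k distinct to k+1 distinct takes on average 23/(23-k) packs.
Sum over k = 10,...,17: E = 23/13 + 23/12 + 23/11 + ... + 23/7 + 23/6 = 20.626.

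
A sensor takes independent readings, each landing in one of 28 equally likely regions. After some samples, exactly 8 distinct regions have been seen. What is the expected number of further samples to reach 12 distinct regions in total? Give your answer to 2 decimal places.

With k distinct regions already seen, the next new one takes an expected 28/(28-k) samples.
Sum over k = 8,...,11: E = 28/20 + 28/19 + 28/18 + 28/17 = 6.076.

6.08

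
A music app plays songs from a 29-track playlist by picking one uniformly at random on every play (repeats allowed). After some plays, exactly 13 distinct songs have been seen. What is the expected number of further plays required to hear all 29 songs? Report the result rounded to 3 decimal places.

98.041

The wait to go from k to k+1 distinct songs is geometric with mean 29/(29-k).
Sum over k = 13,...,28: E = 29/16 + 29/15 + 29/14 + ... + 29/2 + 29/1 = 98.0411.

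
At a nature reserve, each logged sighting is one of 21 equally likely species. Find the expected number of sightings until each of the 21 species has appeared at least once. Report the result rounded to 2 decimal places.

76.55

Split into phases: going from k distinct to k+1 distinct takes on average 21/(21-k) sightings.
E[T] = 21/21 + 21/20 + 21/19 + ... + 21/2 + 21/1 = 21·H_{21}.
H_{21} = 3.645, so E[T] = 76.553.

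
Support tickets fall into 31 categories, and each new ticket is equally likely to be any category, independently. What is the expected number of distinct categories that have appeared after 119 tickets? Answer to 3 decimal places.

30.374

For each category, P(seen in 119 tickets) = 1 - (30/31)^119 = 0.9798.
By linearity of expectation, E[distinct seen] = 31·(1 - (30/31)^119) = 30.3737.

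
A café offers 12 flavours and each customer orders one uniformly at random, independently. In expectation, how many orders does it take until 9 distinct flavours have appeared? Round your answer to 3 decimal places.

Going from k to k+1 distinct takes a geometric number of orders with mean 12/(12-k).
Sum over k = 0,...,8: E = 12/12 + 12/11 + 12/10 + ... + 12/5 + 12/4 = 15.2385.

15.239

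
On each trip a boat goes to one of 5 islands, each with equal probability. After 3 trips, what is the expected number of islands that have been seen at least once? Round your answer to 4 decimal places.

For each island, P(seen in 3 trips) = 1 - (4/5)^3 = 0.48800.
By linearity of expectation, E[distinct seen] = 5·(1 - (4/5)^3) = 2.44000.

2.4400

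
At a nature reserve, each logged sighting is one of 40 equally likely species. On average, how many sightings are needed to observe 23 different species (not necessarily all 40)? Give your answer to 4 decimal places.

Going from k to k+1 distinct takes a geometric number of sightings with mean 40/(40-k).
Sum over k = 0,...,22: E = 40/40 + 40/39 + 40/38 + ... + 40/19 + 40/18 = 33.55962.

33.5596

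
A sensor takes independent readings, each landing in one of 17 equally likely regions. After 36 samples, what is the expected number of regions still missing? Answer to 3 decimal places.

For each region, P(unseen after 36) = (16/17)^36 = 0.1128.
By linearity of expectation, E[unseen] = 17·(16/17)^36 = 1.9169.

1.917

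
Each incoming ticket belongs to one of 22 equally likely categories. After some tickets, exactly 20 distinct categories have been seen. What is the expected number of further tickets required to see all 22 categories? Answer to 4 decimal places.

From k distinct to k+1 distinct takes on average 22/(22-k) tickets.
Sum over k = 20,...,21: E = 22/2 + 22/1 = 33.00000.

33.0000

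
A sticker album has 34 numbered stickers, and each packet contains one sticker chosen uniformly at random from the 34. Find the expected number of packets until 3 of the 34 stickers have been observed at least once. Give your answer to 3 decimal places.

3.093

Going from k to k+1 distinct takes a geometric number of packets with mean 34/(34-k).
Sum over k = 0,...,2: E = 34/34 + 34/33 + 34/32 = 3.0928.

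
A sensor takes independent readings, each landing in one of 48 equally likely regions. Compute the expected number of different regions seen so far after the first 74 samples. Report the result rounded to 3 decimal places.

For each region, P(seen in 74 samples) = 1 - (47/48)^74 = 0.7894.
By linearity of expectation, E[distinct seen] = 48·(1 - (47/48)^74) = 37.8928.

37.893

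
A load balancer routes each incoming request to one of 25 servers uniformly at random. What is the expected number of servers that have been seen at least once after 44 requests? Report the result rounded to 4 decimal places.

20.8517

For each server, P(seen in 44 requests) = 1 - (24/25)^44 = 0.83407.
By linearity of expectation, E[distinct seen] = 25·(1 - (24/25)^44) = 20.85166.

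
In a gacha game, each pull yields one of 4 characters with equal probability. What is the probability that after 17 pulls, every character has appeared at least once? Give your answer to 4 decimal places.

0.9700

By inclusion–exclusion over which characters are missing,
P(all seen) = Σ_{j=0}^{4} (-1)^j C(4,j)((4-j)/4)^17
= 1.00000 - 0.03007 + 0.00005 - 0.00000 + 0.00000
= 0.96998.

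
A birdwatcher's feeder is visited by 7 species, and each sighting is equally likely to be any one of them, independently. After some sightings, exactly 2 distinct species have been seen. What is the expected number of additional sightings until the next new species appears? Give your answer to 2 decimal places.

1.40

Each sighting yields a new species with probability (7-2)/7 = 5/7, so the wait is geometric with mean 7/5.
E = 7/5 = 1.400.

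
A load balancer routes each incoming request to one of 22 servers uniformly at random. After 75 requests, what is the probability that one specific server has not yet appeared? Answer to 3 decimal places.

On each request the fixed server fails to appear with probability 21/22.
P(still missing after 75) = (21/22)^75 = 0.0305.

0.031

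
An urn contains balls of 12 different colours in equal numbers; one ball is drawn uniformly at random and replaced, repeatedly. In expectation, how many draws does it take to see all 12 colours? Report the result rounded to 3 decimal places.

The wait to go from k to k+1 distinct colours is geometric with mean 12/(12-k).
E[T] = 12/12 + 12/11 + 12/10 + ... + 12/2 + 12/1 = 12·H_{12}.
H_{12} = 3.1032, so E[T] = 37.2385.

37.239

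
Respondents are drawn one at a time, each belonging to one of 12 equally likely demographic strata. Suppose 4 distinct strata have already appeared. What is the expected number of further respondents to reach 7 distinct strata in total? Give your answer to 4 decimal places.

5.2143

With k distinct strata already seen, the next new one takes an expected 12/(12-k) respondents.
Sum over k = 4,...,6: E = 12/8 + 12/7 + 12/6 = 5.21429.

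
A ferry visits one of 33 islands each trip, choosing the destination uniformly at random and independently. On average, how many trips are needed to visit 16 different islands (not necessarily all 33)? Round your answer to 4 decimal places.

Going from k to k+1 distinct takes a geometric number of trips with mean 33/(33-k).
Sum over k = 0,...,15: E = 33/33 + 33/32 + 33/31 + ... + 33/19 + 33/18 = 21.42511.

21.4251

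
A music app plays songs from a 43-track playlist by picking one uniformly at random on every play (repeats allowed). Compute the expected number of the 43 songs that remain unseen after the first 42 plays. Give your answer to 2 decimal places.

For each song, P(unseen after 42) = (42/43)^42 = 0.372.
By linearity of expectation, E[unseen] = 43·(42/43)^42 = 16.005.

16.01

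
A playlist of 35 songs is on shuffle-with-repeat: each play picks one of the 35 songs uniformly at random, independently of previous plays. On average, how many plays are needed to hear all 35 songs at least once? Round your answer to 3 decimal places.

145.137

Split into phases: going from k distinct to k+1 distinct takes on average 35/(35-k) plays.
E[T] = 35/35 + 35/34 + 35/33 + ... + 35/2 + 35/1 = 35·H_{35}.
H_{35} = 4.1468, so E[T] = 145.1373.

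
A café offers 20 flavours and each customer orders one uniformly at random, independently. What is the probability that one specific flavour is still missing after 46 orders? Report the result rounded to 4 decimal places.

0.0945

On each order the fixed flavour fails to appear with probability 19/20.
P(still missing after 46) = (19/20)^46 = 0.09447.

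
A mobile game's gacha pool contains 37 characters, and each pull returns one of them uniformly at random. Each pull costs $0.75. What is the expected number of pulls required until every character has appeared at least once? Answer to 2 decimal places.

After k distinct characters have appeared, the next pull gives a new one with probability (37-k)/37, so the expected wait for the (k+1)-th is 37/(37-k).
E[T] = 37/37 + 37/36 + 37/35 + ... + 37/2 + 37/1 = 37·H_{37}.
H_{37} = 4.202, so E[T] = 155.459.

155.46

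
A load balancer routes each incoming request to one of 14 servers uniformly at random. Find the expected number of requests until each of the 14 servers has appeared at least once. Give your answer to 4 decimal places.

45.5219

The wait to go from k to k+1 distinct servers is geometric with mean 14/(14-k).
E[T] = 14/14 + 14/13 + 14/12 + ... + 14/2 + 14/1 = 14·H_{14}.
H_{14} = 3.25156, so E[T] = 45.52187.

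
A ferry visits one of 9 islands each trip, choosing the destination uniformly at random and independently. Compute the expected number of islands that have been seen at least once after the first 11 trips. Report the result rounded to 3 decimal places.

6.536

For each island, P(seen in 11 trips) = 1 - (8/9)^11 = 0.7263.
By linearity of expectation, E[distinct seen] = 9·(1 - (8/9)^11) = 6.5364.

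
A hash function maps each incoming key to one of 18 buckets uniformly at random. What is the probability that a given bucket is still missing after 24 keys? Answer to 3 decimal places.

On each key the fixed bucket fails to appear with probability 17/18.
P(still missing after 24) = (17/18)^24 = 0.2536.

0.254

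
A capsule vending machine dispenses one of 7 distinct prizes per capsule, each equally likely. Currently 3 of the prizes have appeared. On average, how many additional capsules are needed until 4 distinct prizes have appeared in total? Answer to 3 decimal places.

1.750

The wait to go from k to k+1 distinct prizes is geometric with mean 7/(7-k).
Only the k = 3 term is needed: E = 7/4 = 1.7500.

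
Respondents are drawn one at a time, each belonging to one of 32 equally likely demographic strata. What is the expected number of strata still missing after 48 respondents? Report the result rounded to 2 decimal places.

6.97

For each stratum, P(unseen after 48) = (31/32)^48 = 0.218.
By linearity of expectation, E[unseen] = 32·(31/32)^48 = 6.971.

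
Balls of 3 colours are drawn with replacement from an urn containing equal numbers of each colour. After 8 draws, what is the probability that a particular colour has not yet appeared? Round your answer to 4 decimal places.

0.0390

On each draw the fixed colour fails to appear with probability 2/3.
P(still missing after 8) = (2/3)^8 = 0.03902.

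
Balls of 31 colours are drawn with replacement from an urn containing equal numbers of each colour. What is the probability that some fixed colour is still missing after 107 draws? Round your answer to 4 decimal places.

0.0299

Each draw misses the fixed colour with probability (31-1)/31 = 30/31, independently.
P(still missing after 107) = (30/31)^107 = 0.02994.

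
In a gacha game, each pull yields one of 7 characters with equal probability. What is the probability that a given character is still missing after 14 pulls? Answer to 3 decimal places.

0.116

On each pull the fixed character fails to appear with probability 6/7.
P(still missing after 14) = (6/7)^14 = 0.1155.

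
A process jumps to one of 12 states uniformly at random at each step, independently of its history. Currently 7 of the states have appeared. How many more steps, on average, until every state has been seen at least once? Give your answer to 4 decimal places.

27.4000

The wait to go from k to k+1 distinct states is geometric with mean 12/(12-k).
Sum over k = 7,...,11: E = 12/5 + 12/4 + 12/3 + 12/2 + 12/1 = 27.40000.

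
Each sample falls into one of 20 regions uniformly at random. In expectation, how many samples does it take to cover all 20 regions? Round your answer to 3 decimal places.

71.955

Split into phases: going from k distinct to k+1 distinct takes on average 20/(20-k) samples.
E[T] = 20/20 + 20/19 + 20/18 + ... + 20/2 + 20/1 = 20·H_{20}.
H_{20} = 3.5977, so E[T] = 71.9548.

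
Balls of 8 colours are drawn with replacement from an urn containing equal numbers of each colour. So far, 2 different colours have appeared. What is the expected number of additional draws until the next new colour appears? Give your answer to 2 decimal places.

1.33

Each draw yields a new colour with probability (8-2)/8 = 6/8, so the wait is geometric with mean 8/6.
E = 8/6 = 1.333.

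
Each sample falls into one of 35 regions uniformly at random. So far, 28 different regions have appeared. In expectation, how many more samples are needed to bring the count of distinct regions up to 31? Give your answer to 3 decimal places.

From k distinct to k+1 distinct takes on average 35/(35-k) samples.
Sum over k = 28,...,30: E = 35/7 + 35/6 + 35/5 = 17.8333.

17.833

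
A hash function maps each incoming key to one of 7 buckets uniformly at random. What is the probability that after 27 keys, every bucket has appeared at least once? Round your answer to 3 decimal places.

0.893

Let A_i be the event that bucket i is missing after 27 keys. By inclusion–exclusion on the A_i,
P(all seen) = Σ_{j=0}^{7} (-1)^j C(7,j)((7-j)/7)^27
= 1.0000 - 0.1090 + 0.0024 - 0.0000 + 0.0000 - 0.0000 + 0.0000 - 0.0000
= 0.8933.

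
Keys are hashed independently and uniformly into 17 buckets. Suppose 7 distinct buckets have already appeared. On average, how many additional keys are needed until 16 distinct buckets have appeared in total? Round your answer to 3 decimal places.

With k distinct buckets already seen, the next new one takes an expected 17/(17-k) keys.
Sum over k = 7,...,15: E = 17/10 + 17/9 + 17/8 + ... + 17/3 + 17/2 = 32.7925.

32.792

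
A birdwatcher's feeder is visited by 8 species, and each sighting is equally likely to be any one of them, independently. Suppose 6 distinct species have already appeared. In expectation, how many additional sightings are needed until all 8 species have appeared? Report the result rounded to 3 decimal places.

With k distinct species already seen, the next new one takes an expected 8/(8-k) sightings.
Sum over k = 6,...,7: E = 8/2 + 8/1 = 12.0000.

12.000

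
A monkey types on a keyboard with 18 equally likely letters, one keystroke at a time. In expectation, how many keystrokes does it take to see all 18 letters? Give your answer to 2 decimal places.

Split into phases: going from k distinct to k+1 distinct takes on average 18/(18-k) keystrokes.
E[T] = 18/18 + 18/17 + 18/16 + ... + 18/2 + 18/1 = 18·H_{18}.
H_{18} = 3.495, so E[T] = 62.912.

62.91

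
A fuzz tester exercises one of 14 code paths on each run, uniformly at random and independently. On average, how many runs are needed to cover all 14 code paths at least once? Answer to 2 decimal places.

The wait to go from k to k+1 distinct code paths is geometric with mean 14/(14-k).
E[T] = 14/14 + 14/13 + 14/12 + ... + 14/2 + 14/1 = 14·H_{14}.
H_{14} = 3.252, so E[T] = 45.522.

45.52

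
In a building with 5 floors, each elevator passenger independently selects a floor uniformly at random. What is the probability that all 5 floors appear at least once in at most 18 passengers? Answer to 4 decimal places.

By inclusion–exclusion over which floors are missing,
P(all seen) = Σ_{j=0}^{5} (-1)^j C(5,j)((5-j)/5)^18
= 1.00000 - 0.09007 + 0.00102 - 0.00000 + 0.00000 - 0.00000
= 0.91094.

0.9109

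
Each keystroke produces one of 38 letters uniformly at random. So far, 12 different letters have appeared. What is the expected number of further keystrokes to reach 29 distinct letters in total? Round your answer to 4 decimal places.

38.9672

With k distinct letters already seen, the next new one takes an expected 38/(38-k) keystrokes.
Sum over k = 12,...,28: E = 38/26 + 38/25 + 38/24 + ... + 38/11 + 38/10 = 38.96716.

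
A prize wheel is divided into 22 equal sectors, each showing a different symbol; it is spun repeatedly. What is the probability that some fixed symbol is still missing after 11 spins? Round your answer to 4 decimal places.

0.5995

On each spin the fixed symbol fails to appear with probability 21/22.
P(still missing after 11) = (21/22)^11 = 0.59946.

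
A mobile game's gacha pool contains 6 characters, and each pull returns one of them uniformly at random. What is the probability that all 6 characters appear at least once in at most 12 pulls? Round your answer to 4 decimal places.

0.4378

Let A_i be the event that character i is missing after 12 pulls. By inclusion–exclusion on the A_i,
P(all seen) = Σ_{j=0}^{6} (-1)^j C(6,j)((6-j)/6)^12
= 1.00000 - 0.67294 + 0.11561 - 0.00488 + 0.00003 - 0.00000 + 0.00000
= 0.43782.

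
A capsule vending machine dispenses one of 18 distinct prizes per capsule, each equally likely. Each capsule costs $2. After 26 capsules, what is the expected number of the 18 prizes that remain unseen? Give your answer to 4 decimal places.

4.0725

For each prize, P(unseen after 26) = (17/18)^26 = 0.22625.
By linearity of expectation, E[unseen] = 18·(17/18)^26 = 4.07248.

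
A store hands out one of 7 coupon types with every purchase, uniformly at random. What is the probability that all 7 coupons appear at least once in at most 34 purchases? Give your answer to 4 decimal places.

0.9632

By inclusion–exclusion over which coupons are missing,
P(all seen) = Σ_{j=0}^{7} (-1)^j C(7,j)((7-j)/7)^34
= 1.00000 - 0.03706 + 0.00023 - 0.00000 + 0.00000 - 0.00000 + 0.00000 - 0.00000
= 0.96317.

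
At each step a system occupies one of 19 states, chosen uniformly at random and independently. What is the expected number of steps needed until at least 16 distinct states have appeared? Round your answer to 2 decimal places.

With k distinct states already seen, the next new one arrives after an expected 19/(19-k) steps.
Sum over k = 0,...,15: E = 19/19 + 19/18 + 19/17 + ... + 19/5 + 19/4 = 32.574.

32.57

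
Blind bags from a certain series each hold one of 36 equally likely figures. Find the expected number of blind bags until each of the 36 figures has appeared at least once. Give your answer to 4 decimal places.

Split into phases: going from k distinct to k+1 distinct takes on average 36/(36-k) blind bags.
E[T] = 36/36 + 36/35 + 36/34 + ... + 36/2 + 36/1 = 36·H_{36}.
H_{36} = 4.17456, so E[T] = 150.28413.

150.2841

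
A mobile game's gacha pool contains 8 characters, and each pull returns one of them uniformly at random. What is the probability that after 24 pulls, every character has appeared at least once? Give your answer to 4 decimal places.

0.7028

By inclusion–exclusion over which characters are missing,
P(all seen) = Σ_{j=0}^{8} (-1)^j C(8,j)((8-j)/8)^24
= 1.00000 - 0.32455 + 0.02809 - 0.00071 + 0.00000 - 0.00000 + 0.00000 - 0.00000 + 0.00000
= 0.70284.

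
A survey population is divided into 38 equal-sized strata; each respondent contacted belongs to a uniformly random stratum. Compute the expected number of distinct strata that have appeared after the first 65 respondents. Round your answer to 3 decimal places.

For each stratum, P(seen in 65 respondents) = 1 - (37/38)^65 = 0.8233.
By linearity of expectation, E[distinct seen] = 38·(1 - (37/38)^65) = 31.2863.

31.286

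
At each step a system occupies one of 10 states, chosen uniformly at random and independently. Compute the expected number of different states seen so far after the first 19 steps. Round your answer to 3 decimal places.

8.649

For each state, P(seen in 19 steps) = 1 - (9/10)^19 = 0.8649.
By linearity of expectation, E[distinct seen] = 10·(1 - (9/10)^19) = 8.6491.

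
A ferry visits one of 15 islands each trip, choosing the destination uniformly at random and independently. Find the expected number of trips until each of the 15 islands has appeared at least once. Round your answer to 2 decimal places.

The wait to go from k to k+1 distinct islands is geometric with mean 15/(15-k).
E[T] = 15/15 + 15/14 + 15/13 + ... + 15/2 + 15/1 = 15·H_{15}.
H_{15} = 3.318, so E[T] = 49.773.

49.77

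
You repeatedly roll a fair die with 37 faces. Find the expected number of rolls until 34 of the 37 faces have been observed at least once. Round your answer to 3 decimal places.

87.625

With k distinct faces already seen, the next new one arrives after an expected 37/(37-k) rolls.
Sum over k = 0,...,33: E = 37/37 + 37/36 + 37/35 + ... + 37/5 + 37/4 = 87.6254.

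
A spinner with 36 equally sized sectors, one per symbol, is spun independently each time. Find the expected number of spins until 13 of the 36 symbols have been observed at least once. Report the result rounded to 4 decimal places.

15.8496

Going from k to k+1 distinct takes a geometric number of spins with mean 36/(36-k).
Sum over k = 0,...,12: E = 36/36 + 36/35 + 36/34 + ... + 36/25 + 36/24 = 15.84964.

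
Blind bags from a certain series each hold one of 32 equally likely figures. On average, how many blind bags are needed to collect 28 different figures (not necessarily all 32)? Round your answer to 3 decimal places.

63.205

Going from k to k+1 distinct takes a geometric number of blind bags with mean 32/(32-k).
Sum over k = 0,...,27: E = 32/32 + 32/31 + 32/30 + ... + 32/6 + 32/5 = 63.2052.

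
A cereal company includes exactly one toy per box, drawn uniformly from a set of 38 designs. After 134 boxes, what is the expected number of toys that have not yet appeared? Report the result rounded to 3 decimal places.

1.066

For each toy, P(unseen after 134) = (37/38)^134 = 0.0281.
By linearity of expectation, E[unseen] = 38·(37/38)^134 = 1.0661.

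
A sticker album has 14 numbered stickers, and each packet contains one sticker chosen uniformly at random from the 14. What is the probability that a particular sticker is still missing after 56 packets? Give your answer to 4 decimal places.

0.0158

Each packet misses the fixed sticker with probability (14-1)/14 = 13/14, independently.
P(still missing after 56) = (13/14)^56 = 0.01576.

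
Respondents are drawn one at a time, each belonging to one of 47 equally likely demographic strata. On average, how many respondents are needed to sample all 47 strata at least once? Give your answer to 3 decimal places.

Split into phases: going from k distinct to k+1 distinct takes on average 47/(47-k) respondents.
E[T] = 47/47 + 47/46 + 47/45 + ... + 47/2 + 47/1 = 47·H_{47}.
H_{47} = 4.4380, so E[T] = 208.5843.

208.584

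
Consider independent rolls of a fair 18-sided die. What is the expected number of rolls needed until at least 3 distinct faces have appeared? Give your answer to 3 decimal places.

3.184

With k distinct faces already seen, the next new one arrives after an expected 18/(18-k) rolls.
Sum over k = 0,...,2: E = 18/18 + 18/17 + 18/16 = 3.1838.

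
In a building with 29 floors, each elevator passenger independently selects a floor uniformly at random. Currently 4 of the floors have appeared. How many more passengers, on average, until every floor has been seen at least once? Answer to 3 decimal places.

From k distinct to k+1 distinct takes on average 29/(29-k) passengers.
Sum over k = 4,...,28: E = 29/25 + 29/24 + 29/23 + ... + 29/2 + 29/1 = 110.6628.

110.663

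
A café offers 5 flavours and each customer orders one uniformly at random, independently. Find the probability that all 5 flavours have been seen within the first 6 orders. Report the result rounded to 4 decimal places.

0.1152

By inclusion–exclusion over which flavours are missing,
P(all seen) = Σ_{j=0}^{5} (-1)^j C(5,j)((5-j)/5)^6
= 1.00000 - 1.31072 + 0.46656 - 0.04096 + 0.00032 - 0.00000
= 0.11520.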